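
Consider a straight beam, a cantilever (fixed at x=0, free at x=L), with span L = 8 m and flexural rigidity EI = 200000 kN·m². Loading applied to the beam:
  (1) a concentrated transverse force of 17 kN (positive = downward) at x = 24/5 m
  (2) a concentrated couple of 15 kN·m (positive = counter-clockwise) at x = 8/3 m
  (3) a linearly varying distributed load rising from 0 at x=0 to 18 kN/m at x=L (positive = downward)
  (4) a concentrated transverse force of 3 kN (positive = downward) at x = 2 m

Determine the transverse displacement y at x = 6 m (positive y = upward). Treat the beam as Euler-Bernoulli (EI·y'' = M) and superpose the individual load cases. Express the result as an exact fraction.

y(6) = -1939811/75000000 m

Load 1 — point force P=17 kN at a=24/5 m (b=L-a=16/5):
  y_1 = -Pa²(3x-a)/(6EI)  [x>a] = -17·(24/5)²·(3·6-(24/5))/(6·200000) = -1683/390625 m
Load 2 — applied couple M₀=15 kN·m at a=8/3 m (b=L-a=16/3):
  y_2 = M₀a(2x-a)/(2EI)  [x>a] = 15·(8/3)·(2·6-(8/3))/(2·200000) = 7/7500 m
Load 3 — triangular load w₀=18 kN/m (0→w₀ over full span):
  y_3 = (w₀Lx³/12-w₀L²x²/6-w₀x⁵/(120L))/EI = (18·8·6³/12-18·8²·6²/6-18·6⁵/(120·8))/200000 = -22329/1000000 m
Load 4 — point force P=3 kN at a=2 m (b=L-a=6):
  y_4 = -Pa²(3x-a)/(6EI)  [x>a] = -3·2²·(3·6-2)/(6·200000) = -1/6250 m
Superposition: y = Σ y_i = -1939811/75000000 m ≈ -0.025864 m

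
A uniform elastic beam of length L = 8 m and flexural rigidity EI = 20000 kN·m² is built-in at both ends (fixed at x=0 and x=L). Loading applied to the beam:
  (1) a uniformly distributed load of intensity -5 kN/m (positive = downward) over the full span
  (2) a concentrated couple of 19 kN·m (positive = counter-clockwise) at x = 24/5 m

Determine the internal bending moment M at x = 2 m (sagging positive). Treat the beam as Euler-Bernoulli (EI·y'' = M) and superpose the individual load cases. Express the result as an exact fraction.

M(2) = -193/75 kN·m

Load 1 — uniform load w=-5 kN/m over full span:
  M_1 = wLx/2 - wL²/12 - wx²/2 = (-5)·8·2/2 - (-5)·8²/12 - (-5)·2²/2 = -10/3 kN·m
Load 2 — applied couple M₀=19 kN·m at a=24/5 m (b=L-a=16/5):
  M_2 = R_Ax - M_A  [x≤a] with R_A=171/50, M_A=152/25 = (171/50)·2 - (152/25) = 19/25 kN·m
Superposition: M = Σ M_i = -193/75 kN·m ≈ -2.573333 kN·m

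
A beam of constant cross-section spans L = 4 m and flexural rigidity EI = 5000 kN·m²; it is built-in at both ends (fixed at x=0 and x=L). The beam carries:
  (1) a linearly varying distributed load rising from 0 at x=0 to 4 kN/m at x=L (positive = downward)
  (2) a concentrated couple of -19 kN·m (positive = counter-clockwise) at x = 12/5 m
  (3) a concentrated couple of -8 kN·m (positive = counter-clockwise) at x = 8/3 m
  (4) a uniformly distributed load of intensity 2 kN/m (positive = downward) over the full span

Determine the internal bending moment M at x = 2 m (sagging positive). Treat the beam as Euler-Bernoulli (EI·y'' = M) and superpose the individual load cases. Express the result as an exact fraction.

Load 1 — triangular load w₀=4 kN/m (0→w₀ over full span):
  M_1 = 3w₀Lx/20 - w₀L²/30 - w₀x³/(6L) = 3·4·4·2/20 - 4·4²/30 - 4·2³/(6·4) = 4/3 kN·m
Load 2 — applied couple M₀=-19 kN·m at a=12/5 m (b=L-a=8/5):
  M_2 = R_Ax - M_A  [x≤a] with R_A=-171/25, M_A=-152/25 = (-171/25)·2 - (-152/25) = -38/5 kN·m
Load 3 — applied couple M₀=-8 kN·m at a=8/3 m (b=L-a=4/3):
  M_3 = R_Ax - M_A  [x≤a] with R_A=-8/3, M_A=-8/3 = (-8/3)·2 - (-8/3) = -8/3 kN·m
Load 4 — uniform load w=2 kN/m over full span:
  M_4 = wLx/2 - wL²/12 - wx²/2 = 2·4·2/2 - 2·4²/12 - 2·2²/2 = 4/3 kN·m
Superposition: M = Σ M_i = -38/5 kN·m ≈ -7.600000 kN·m

M(2) = -38/5 kN·m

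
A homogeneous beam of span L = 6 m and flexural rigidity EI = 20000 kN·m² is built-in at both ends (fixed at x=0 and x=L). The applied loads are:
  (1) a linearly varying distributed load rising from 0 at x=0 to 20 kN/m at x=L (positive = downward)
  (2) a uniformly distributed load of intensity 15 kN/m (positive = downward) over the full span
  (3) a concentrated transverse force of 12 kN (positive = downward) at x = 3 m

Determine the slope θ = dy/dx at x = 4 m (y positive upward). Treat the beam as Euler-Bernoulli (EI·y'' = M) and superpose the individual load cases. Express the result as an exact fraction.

Load 1 — triangular load w₀=20 kN/m (0→w₀ over full span):
  θ_1 = -w₀(2x(L-x)(L-2x)(x+2L)+x²(L-x)²)/(120LEI) = -20·(2·4·(6-4)·(6-2·4)·(4+2·6)+4²·(6-4)²)/(120·6·20000) = 7/11250 rad
Load 2 — uniform load w=15 kN/m over full span:
  θ_2 = -wx(L-x)(L-2x)/(12EI) = -15·4·(6-4)·(6-2·4)/(12·20000) = 1/1000 rad
Load 3 — point force P=12 kN at a=3 m (b=L-a=3):
  θ_3 = Pa²(L-x)(2bL-(3b+a)(L-x))/(2L³EI)  [x>a] = 12·3²·(6-4)·(2·3·6-(3·3+3)·(6-4))/(2·6³·20000) = 3/10000 rad
Superposition: θ = Σ θ_i = 173/90000 rad ≈ 0.001922 rad

θ(4) = 173/90000 rad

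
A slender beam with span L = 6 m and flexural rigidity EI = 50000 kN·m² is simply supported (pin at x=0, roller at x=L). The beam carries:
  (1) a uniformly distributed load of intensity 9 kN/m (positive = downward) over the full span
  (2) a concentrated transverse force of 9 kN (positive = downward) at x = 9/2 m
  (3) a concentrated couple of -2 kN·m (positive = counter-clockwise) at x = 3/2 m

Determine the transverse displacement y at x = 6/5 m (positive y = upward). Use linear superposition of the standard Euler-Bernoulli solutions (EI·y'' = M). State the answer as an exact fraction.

Load 1 — uniform load w=9 kN/m over full span:
  y_1 = -wx(L³-2Lx²+x³)/(24EI) = -9·(6/5)·(6³-2·6·(6/5)²+(6/5)³)/(24·50000) = -7047/3906250 m
Load 2 — point force P=9 kN at a=9/2 m (b=L-a=3/2):
  y_2 = -Pbx(L²-b²-x²)/(6LEI)  [x≤a] = -9·(3/2)·(6/5)·(6²-(3/2)²-(6/5)²)/(6·6·50000) = -29079/100000000 m
Load 3 — applied couple M₀=-2 kN·m at a=3/2 m (b=L-a=9/2):
  y_3 = (M₀x³/(6L)+C₁x)/EI  [x≤a] with C₁=M₀(3b²-L²)/(6L)=-11/8 = ((-2)·(6/5)³/(6·6)+(-11/8)·(6/5))/50000 = -873/25000000 m
Superposition: y = Σ y_i = -1064871/500000000 m ≈ -0.002130 m

y(6/5) = -1064871/500000000 m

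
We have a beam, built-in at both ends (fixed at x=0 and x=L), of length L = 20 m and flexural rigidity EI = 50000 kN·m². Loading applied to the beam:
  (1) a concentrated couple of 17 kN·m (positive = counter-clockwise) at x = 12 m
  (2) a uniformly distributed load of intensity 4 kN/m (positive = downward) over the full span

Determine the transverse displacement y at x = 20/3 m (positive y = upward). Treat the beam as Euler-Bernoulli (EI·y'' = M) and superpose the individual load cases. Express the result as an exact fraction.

y(20/3) = -20918/759375 m

Load 1 — applied couple M₀=17 kN·m at a=12 m (b=L-a=8):
  y_1 = (R_Ax³/6 - M_Ax²/2)/EI  [x≤a] with R_A=153/125, M_A=136/25 = ((153/125)·(20/3)³/6 - (136/25)·(20/3)²/2)/50000 = -34/28125 m
Load 2 — uniform load w=4 kN/m over full span:
  y_2 = -wx²(L-x)²/(24EI) = -4·(20/3)²·(20-(20/3))²/(24·50000) = -32/1215 m
Superposition: y = Σ y_i = -20918/759375 m ≈ -0.027546 m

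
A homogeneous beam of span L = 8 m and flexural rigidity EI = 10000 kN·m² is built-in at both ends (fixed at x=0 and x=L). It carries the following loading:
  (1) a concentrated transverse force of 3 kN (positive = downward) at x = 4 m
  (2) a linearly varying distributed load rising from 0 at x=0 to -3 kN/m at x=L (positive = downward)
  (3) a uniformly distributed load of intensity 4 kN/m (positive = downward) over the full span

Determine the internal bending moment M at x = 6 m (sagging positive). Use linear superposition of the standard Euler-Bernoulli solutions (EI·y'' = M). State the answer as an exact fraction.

M(6) = 29/30 kN·m

Load 1 — point force P=3 kN at a=4 m (b=L-a=4):
  M_1 = Pa²(a+3b)(L-x)/L³ - Pa²b/L²  [x>a] = 3·4²·(4+3·4)·(8-6)/8³ - 3·4²·4/8² = 0 kN·m
Load 2 — triangular load w₀=-3 kN/m (0→w₀ over full span):
  M_2 = 3w₀Lx/20 - w₀L²/30 - w₀x³/(6L) = 3·(-3)·8·6/20 - (-3)·8²/30 - (-3)·6³/(6·8) = -17/10 kN·m
Load 3 — uniform load w=4 kN/m over full span:
  M_3 = wLx/2 - wL²/12 - wx²/2 = 4·8·6/2 - 4·8²/12 - 4·6²/2 = 8/3 kN·m
Superposition: M = Σ M_i = 29/30 kN·m ≈ 0.966667 kN·m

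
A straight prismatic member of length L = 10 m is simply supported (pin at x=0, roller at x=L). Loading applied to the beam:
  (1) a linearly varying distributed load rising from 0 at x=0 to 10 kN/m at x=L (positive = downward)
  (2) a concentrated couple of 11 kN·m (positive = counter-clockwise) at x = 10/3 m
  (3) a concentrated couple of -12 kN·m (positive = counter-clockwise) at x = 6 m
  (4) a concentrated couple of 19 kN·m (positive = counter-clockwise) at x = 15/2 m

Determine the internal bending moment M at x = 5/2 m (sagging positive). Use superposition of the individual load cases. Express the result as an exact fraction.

M(5/2) = 697/16 kN·m

Load 1 — triangular load w₀=10 kN/m (0→w₀ over full span):
  M_1 = w₀Lx/6 - w₀x³/(6L) = 10·10·(5/2)/6 - 10·(5/2)³/(6·10) = 625/16 kN·m
Load 2 — applied couple M₀=11 kN·m at a=10/3 m (b=L-a=20/3):
  M_2 = M₀x/L  [x≤a] = 11·(5/2)/10 = 11/4 kN·m
Load 3 — applied couple M₀=-12 kN·m at a=6 m (b=L-a=4):
  M_3 = M₀x/L  [x≤a] = (-12)·(5/2)/10 = -3 kN·m
Load 4 — applied couple M₀=19 kN·m at a=15/2 m (b=L-a=5/2):
  M_4 = M₀x/L  [x≤a] = 19·(5/2)/10 = 19/4 kN·m
Superposition: M = Σ M_i = 697/16 kN·m ≈ 43.562500 kN·m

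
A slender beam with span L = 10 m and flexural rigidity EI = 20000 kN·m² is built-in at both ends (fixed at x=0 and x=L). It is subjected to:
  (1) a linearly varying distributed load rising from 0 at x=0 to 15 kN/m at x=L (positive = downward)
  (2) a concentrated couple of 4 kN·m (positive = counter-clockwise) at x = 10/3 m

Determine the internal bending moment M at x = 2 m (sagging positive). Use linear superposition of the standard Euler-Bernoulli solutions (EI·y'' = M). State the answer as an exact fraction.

M(2) = -89/15 kN·m

Load 1 — triangular load w₀=15 kN/m (0→w₀ over full span):
  M_1 = 3w₀Lx/20 - w₀L²/30 - w₀x³/(6L) = 3·15·10·2/20 - 15·10²/30 - 15·2³/(6·10) = -7 kN·m
Load 2 — applied couple M₀=4 kN·m at a=10/3 m (b=L-a=20/3):
  M_2 = R_Ax - M_A  [x≤a] with R_A=8/15, M_A=0 = (8/15)·2 - 0 = 16/15 kN·m
Superposition: M = Σ M_i = -89/15 kN·m ≈ -5.933333 kN·m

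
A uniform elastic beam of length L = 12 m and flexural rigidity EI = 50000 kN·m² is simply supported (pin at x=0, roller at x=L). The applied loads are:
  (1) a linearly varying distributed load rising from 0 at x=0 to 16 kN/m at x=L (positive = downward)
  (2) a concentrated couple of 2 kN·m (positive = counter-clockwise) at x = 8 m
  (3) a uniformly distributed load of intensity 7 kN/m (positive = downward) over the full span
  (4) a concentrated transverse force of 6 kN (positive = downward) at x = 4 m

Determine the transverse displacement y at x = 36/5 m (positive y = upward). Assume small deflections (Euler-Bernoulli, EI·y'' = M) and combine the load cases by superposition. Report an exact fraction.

y(36/5) = -3976277/48828125 m

Load 1 — triangular load w₀=16 kN/m (0→w₀ over full span):
  y_1 = -w₀x(7L⁴-10L²x²+3x⁴)/(360LEI) = -16·(36/5)·(7·12⁴-10·12²·(36/5)²+3·(36/5)⁴)/(360·12·50000) = -2045952/48828125 m
Load 2 — applied couple M₀=2 kN·m at a=8 m (b=L-a=4):
  y_2 = (M₀x³/(6L)+C₁x)/EI  [x≤a] with C₁=M₀(3b²-L²)/(6L)=-8/3 = (2·(36/5)³/(6·12)+(-8/3)·(36/5))/50000 = -69/390625 m
Load 3 — uniform load w=7 kN/m over full span:
  y_3 = -wx(L³-2Lx²+x³)/(24EI) = -7·(36/5)·(12³-2·12·(36/5)²+(36/5)³)/(24·50000) = -70308/1953125 m
Load 4 — point force P=6 kN at a=4 m (b=L-a=8):
  y_4 = -Pa(L-x)(2Lx-a²-x²)/(6LEI)  [x>a] = -6·4·(12-(36/5))·(2·12·(36/5)-4²-(36/5)²)/(6·12·50000) = -1312/390625 m
Superposition: y = Σ y_i = -3976277/48828125 m ≈ -0.081434 m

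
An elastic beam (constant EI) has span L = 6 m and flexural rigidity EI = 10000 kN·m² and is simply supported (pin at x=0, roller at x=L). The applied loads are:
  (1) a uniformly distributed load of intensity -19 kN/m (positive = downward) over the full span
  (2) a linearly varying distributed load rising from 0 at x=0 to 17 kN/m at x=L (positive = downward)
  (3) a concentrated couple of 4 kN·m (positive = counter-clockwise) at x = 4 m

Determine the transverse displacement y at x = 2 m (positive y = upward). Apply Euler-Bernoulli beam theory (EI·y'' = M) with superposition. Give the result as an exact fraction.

Load 1 — uniform load w=-19 kN/m over full span:
  y_1 = -wx(L³-2Lx²+x³)/(24EI) = -(-19)·2·(6³-2·6·2²+2³)/(24·10000) = 209/7500 m
Load 2 — triangular load w₀=17 kN/m (0→w₀ over full span):
  y_2 = -w₀x(7L⁴-10L²x²+3x⁴)/(360LEI) = -17·2·(7·6⁴-10·6²·2²+3·2⁴)/(360·6·10000) = -68/5625 m
Load 3 — applied couple M₀=4 kN·m at a=4 m (b=L-a=2):
  y_3 = (M₀x³/(6L)+C₁x)/EI  [x≤a] with C₁=M₀(3b²-L²)/(6L)=-8/3 = (4·2³/(6·6)+(-8/3)·2)/10000 = -1/2250 m
Superposition: y = Σ y_i = 23/1500 m ≈ 0.015333 m

y(2) = 23/1500 m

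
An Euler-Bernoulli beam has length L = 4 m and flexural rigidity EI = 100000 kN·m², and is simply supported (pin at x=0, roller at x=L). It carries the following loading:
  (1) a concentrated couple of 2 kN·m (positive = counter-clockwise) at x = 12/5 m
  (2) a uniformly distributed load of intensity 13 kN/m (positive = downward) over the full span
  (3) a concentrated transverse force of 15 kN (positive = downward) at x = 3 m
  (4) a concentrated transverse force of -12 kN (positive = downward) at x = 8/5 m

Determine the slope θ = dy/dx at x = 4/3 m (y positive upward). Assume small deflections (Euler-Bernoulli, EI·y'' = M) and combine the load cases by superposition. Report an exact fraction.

θ(4/3) = -1384607/8100000000 rad

Load 1 — applied couple M₀=2 kN·m at a=12/5 m (b=L-a=8/5):
  θ_1 = (M₀x²/(2L)+C₁)/EI  [x≤a] with C₁=M₀(3b²-L²)/(6L)=-52/75 = (2·(4/3)²/(2·4)+(-52/75))/100000 = -7/2812500 rad
Load 2 — uniform load w=13 kN/m over full span:
  θ_2 = -w(L³-6Lx²+4x³)/(24EI) = -13·(4³-6·4·(4/3)²+4·(4/3)³)/(24·100000) = -169/1012500 rad
Load 3 — point force P=15 kN at a=3 m (b=L-a=1):
  θ_3 = -Pb(L²-b²-3x²)/(6LEI)  [x≤a] = -15·1·(4²-1²-3·(4/3)²)/(6·4·100000) = -29/480000 rad
Load 4 — point force P=-12 kN at a=8/5 m (b=L-a=12/5):
  θ_4 = -Pb(L²-b²-3x²)/(6LEI)  [x≤a] = -(-12)·(12/5)·(4²-(12/5)²-3·(4/3)²)/(6·4·100000) = 23/390625 rad
Superposition: θ = Σ θ_i = -1384607/8100000000 rad ≈ -0.000171 rad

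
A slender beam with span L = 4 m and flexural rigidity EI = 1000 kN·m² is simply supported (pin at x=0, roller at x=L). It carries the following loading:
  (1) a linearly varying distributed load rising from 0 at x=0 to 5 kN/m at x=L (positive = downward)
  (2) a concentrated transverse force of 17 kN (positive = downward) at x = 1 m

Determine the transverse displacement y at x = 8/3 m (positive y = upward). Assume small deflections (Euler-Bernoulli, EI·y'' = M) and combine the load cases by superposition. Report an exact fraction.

Load 1 — triangular load w₀=5 kN/m (0→w₀ over full span):
  y_1 = -w₀x(7L⁴-10L²x²+3x⁴)/(360LEI) = -5·(8/3)·(7·4⁴-10·4²·(8/3)²+3·(8/3)⁴)/(360·4·1000) = -136/18225 m
Load 2 — point force P=17 kN at a=1 m (b=L-a=3):
  y_2 = -Pa(L-x)(2Lx-a²-x²)/(6LEI)  [x>a] = -17·1·(4-(8/3))·(2·4·(8/3)-1²-(8/3)²)/(6·4·1000) = -2023/162000 m
Superposition: y = Σ y_i = -29087/1458000 m ≈ -0.019950 m

y(8/3) = -29087/1458000 m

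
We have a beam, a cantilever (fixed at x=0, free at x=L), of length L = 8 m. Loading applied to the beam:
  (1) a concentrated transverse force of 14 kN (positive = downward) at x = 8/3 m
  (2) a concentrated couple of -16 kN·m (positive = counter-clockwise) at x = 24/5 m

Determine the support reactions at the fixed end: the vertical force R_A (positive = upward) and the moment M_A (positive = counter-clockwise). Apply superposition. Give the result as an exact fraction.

Load 1 — point force P=14 kN at a=8/3 m (b=L-a=16/3):
  R_A = P = 14 kN
  M_A = Pa = 14·(8/3) = 112/3 kN·m
Load 2 — applied couple M₀=-16 kN·m at a=24/5 m (b=L-a=16/5):
  R_A = 0 kN
  M_A = -M₀ = -(-16) = 16 kN·m
Superposition: R_A = 14 kN, M_A = 160/3 kN·m

R_A = 14 kN, M_A = 160/3 kN·m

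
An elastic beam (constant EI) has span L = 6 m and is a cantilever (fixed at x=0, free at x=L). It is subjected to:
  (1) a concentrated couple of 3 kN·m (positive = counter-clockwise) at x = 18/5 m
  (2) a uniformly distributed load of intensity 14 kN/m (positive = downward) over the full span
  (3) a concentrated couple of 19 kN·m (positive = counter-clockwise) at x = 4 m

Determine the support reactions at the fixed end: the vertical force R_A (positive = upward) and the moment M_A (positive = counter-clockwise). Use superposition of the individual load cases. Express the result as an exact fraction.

R_A = 84 kN, M_A = 230 kN·m

Load 1 — applied couple M₀=3 kN·m at a=18/5 m (b=L-a=12/5):
  R_A = 0 kN
  M_A = -M₀ = -3 kN·m
Load 2 — uniform load w=14 kN/m over full span:
  R_A = wL = 14·6 = 84 kN
  M_A = wL²/2 = 14·6²/2 = 252 kN·m
Load 3 — applied couple M₀=19 kN·m at a=4 m (b=L-a=2):
  R_A = 0 kN
  M_A = -M₀ = -19 kN·m
Superposition: R_A = 84 kN, M_A = 230 kN·m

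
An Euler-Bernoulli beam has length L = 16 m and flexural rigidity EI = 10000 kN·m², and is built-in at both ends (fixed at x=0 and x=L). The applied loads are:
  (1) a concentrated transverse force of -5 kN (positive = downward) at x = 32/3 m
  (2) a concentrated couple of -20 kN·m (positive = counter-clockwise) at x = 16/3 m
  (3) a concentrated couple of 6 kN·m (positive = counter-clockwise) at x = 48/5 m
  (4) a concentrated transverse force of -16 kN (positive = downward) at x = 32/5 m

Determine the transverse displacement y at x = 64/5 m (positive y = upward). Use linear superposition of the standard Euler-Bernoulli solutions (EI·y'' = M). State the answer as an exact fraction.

Load 1 — point force P=-5 kN at a=32/3 m (b=L-a=16/3):
  y_1 = -Pa²(L-x)²(3bL-(3b+a)(L-x))/(6L³EI)  [x>a] = -(-5)·(32/3)²·(16-(64/5))²·(3·(16/3)·16-(3·(16/3)+(32/3))·(16-(64/5)))/(6·16³·10000) = 1024/253125 m
Load 2 — applied couple M₀=-20 kN·m at a=16/3 m (b=L-a=32/3):
  y_2 = (R_Ax³/6 - M_Ax²/2 - M₀(x-a)²/2)/EI  [x>a] with R_A=-5/3, M_A=0 = ((-5/3)·(64/5)³/6 - 0·(64/5)²/2 - (-20)·((64/5)-(16/3))²/2)/10000 = -352/140625 m
Load 3 — applied couple M₀=6 kN·m at a=48/5 m (b=L-a=32/5):
  y_3 = (R_Ax³/6 - M_Ax²/2 - M₀(x-a)²/2)/EI  [x>a] with R_A=27/50, M_A=48/25 = ((27/50)·(64/5)³/6 - (48/25)·(64/5)²/2 - 6·((64/5)-(48/5))²/2)/10000 = 144/1953125 m
Load 4 — point force P=-16 kN at a=32/5 m (b=L-a=48/5):
  y_4 = -Pa²(L-x)²(3bL-(3b+a)(L-x))/(6L³EI)  [x>a] = -(-16)·(32/5)²·(16-(64/5))²·(3·(48/5)·16-(3·(48/5)+(32/5))·(16-(64/5)))/(6·16³·10000) = 278528/29296875 m
Superposition: y = Σ y_i = 8798576/791015625 m ≈ 0.011123 m

y(64/5) = 8798576/791015625 m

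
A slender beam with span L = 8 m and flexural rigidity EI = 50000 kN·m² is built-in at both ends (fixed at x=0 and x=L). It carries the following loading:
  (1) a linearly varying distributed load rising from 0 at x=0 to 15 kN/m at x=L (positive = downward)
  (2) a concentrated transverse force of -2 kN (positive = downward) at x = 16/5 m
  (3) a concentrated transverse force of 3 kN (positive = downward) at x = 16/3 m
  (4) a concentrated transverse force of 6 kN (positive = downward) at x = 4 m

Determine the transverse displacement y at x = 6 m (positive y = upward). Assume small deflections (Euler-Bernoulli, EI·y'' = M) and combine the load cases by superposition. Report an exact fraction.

y(6) = -16069/13500000 m

Load 1 — triangular load w₀=15 kN/m (0→w₀ over full span):
  y_1 = -w₀x²(L-x)²(x+2L)/(120LEI) = -15·6²·(8-6)²·(6+2·8)/(120·8·50000) = -99/100000 m
Load 2 — point force P=-2 kN at a=16/5 m (b=L-a=24/5):
  y_2 = -Pa²(L-x)²(3bL-(3b+a)(L-x))/(6L³EI)  [x>a] = -(-2)·(16/5)²·(8-6)²·(3·(24/5)·8-(3·(24/5)+(16/5))·(8-6))/(6·8³·50000) = 2/46875 m
Load 3 — point force P=3 kN at a=16/3 m (b=L-a=8/3):
  y_3 = -Pa²(L-x)²(3bL-(3b+a)(L-x))/(6L³EI)  [x>a] = -3·(16/3)²·(8-6)²·(3·(8/3)·8-(3·(8/3)+(16/3))·(8-6))/(6·8³·50000) = -7/84375 m
Load 4 — point force P=6 kN at a=4 m (b=L-a=4):
  y_4 = -Pa²(L-x)²(3bL-(3b+a)(L-x))/(6L³EI)  [x>a] = -6·4²·(8-6)²·(3·4·8-(3·4+4)·(8-6))/(6·8³·50000) = -1/6250 m
Superposition: y = Σ y_i = -16069/13500000 m ≈ -0.001190 m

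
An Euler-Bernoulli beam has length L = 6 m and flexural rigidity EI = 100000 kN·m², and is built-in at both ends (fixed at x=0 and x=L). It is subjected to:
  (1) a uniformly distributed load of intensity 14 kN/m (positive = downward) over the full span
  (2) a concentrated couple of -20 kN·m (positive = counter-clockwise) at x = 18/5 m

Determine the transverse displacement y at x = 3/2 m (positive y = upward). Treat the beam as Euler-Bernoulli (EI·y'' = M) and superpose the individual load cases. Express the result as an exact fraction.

Load 1 — uniform load w=14 kN/m over full span:
  y_1 = -wx²(L-x)²/(24EI) = -14·(3/2)²·(6-(3/2))²/(24·100000) = -1701/6400000 m
Load 2 — applied couple M₀=-20 kN·m at a=18/5 m (b=L-a=12/5):
  y_2 = (R_Ax³/6 - M_Ax²/2)/EI  [x≤a] with R_A=-24/5, M_A=-32/5 = ((-24/5)·(3/2)³/6 - (-32/5)·(3/2)²/2)/100000 = 9/200000 m
Superposition: y = Σ y_i = -1413/6400000 m ≈ -0.000221 m

y(3/2) = -1413/6400000 m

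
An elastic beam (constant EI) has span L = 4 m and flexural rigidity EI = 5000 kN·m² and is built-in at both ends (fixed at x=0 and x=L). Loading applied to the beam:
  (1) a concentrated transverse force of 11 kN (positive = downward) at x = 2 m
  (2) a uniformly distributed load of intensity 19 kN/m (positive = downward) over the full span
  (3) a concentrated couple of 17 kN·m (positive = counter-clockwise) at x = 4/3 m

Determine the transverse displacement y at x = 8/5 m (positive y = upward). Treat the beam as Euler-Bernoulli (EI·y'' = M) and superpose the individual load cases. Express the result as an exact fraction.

y(8/5) = -2741/1171875 m

Load 1 — point force P=11 kN at a=2 m (b=L-a=2):
  y_1 = -Pb²x²(3aL-(3a+b)x)/(6L³EI)  [x≤a] = -11·2²·(8/5)²·(3·2·4-(3·2+2)·(8/5))/(6·4³·5000) = -154/234375 m
Load 2 — uniform load w=19 kN/m over full span:
  y_2 = -wx²(L-x)²/(24EI) = -19·(8/5)²·(4-(8/5))²/(24·5000) = -912/390625 m
Load 3 — applied couple M₀=17 kN·m at a=4/3 m (b=L-a=8/3):
  y_3 = (R_Ax³/6 - M_Ax²/2 - M₀(x-a)²/2)/EI  [x>a] with R_A=17/3, M_A=0 = ((17/3)·(8/5)³/6 - 0·(8/5)²/2 - 17·((8/5)-(4/3))²/2)/5000 = 51/78125 m
Superposition: y = Σ y_i = -2741/1171875 m ≈ -0.002339 m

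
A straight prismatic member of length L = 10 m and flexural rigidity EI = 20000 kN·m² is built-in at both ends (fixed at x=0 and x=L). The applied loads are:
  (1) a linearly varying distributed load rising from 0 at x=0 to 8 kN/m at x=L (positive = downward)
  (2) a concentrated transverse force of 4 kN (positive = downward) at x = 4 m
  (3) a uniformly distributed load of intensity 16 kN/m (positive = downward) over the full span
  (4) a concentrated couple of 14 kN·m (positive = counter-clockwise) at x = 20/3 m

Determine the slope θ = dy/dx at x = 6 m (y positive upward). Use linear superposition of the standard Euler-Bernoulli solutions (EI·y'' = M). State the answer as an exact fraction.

θ(6) = 2703/625000 rad

Load 1 — triangular load w₀=8 kN/m (0→w₀ over full span):
  θ_1 = -w₀(2x(L-x)(L-2x)(x+2L)+x²(L-x)²)/(120LEI) = -8·(2·6·(10-6)·(10-2·6)·(6+2·10)+6²·(10-6)²)/(120·10·20000) = 2/3125 rad
Load 2 — point force P=4 kN at a=4 m (b=L-a=6):
  θ_2 = Pa²(L-x)(2bL-(3b+a)(L-x))/(2L³EI)  [x>a] = 4·4²·(10-6)·(2·6·10-(3·6+4)·(10-6))/(2·10³·20000) = 16/78125 rad
Load 3 — uniform load w=16 kN/m over full span:
  θ_3 = -wx(L-x)(L-2x)/(12EI) = -16·6·(10-6)·(10-2·6)/(12·20000) = 2/625 rad
Load 4 — applied couple M₀=14 kN·m at a=20/3 m (b=L-a=10/3):
  θ_4 = (R_Ax²/2 - M_Ax)/EI  [x≤a] with R_A=28/15, M_A=14/3 = ((28/15)·6²/2 - (14/3)·6)/20000 = 7/25000 rad
Superposition: θ = Σ θ_i = 2703/625000 rad ≈ 0.004325 rad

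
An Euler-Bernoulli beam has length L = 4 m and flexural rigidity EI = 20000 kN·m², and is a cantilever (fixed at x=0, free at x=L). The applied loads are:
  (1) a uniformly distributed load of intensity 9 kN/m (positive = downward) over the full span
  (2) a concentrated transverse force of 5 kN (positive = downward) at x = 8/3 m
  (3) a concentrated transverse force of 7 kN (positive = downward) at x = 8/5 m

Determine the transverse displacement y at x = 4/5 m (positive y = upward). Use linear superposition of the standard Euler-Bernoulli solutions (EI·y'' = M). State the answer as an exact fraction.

Load 1 — uniform load w=9 kN/m over full span:
  y_1 = -wx²(x²-4Lx+6L²)/(24EI) = -9·(4/5)²·((4/5)²-4·4·(4/5)+6·4²)/(24·20000) = -393/390625 m
Load 2 — point force P=5 kN at a=8/3 m (b=L-a=4/3):
  y_2 = -Px²(3a-x)/(6EI)  [x≤a] = -5·(4/5)²·(3·(8/3)-(4/5))/(6·20000) = -3/15625 m
Load 3 — point force P=7 kN at a=8/5 m (b=L-a=12/5):
  y_3 = -Px²(3a-x)/(6EI)  [x≤a] = -7·(4/5)²·(3·(8/5)-(4/5))/(6·20000) = -7/46875 m
Superposition: y = Σ y_i = -1579/1171875 m ≈ -0.001347 m

y(4/5) = -1579/1171875 m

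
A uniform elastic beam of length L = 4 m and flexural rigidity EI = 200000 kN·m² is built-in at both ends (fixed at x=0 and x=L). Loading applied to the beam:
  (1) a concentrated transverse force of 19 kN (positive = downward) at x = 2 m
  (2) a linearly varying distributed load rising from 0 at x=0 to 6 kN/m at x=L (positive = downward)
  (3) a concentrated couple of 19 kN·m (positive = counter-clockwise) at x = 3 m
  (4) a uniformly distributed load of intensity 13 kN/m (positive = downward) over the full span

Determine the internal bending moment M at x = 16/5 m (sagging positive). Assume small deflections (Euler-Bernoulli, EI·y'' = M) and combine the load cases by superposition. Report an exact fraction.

M(16/5) = -61817/6000 kN·m

Load 1 — point force P=19 kN at a=2 m (b=L-a=2):
  M_1 = Pa²(a+3b)(L-x)/L³ - Pa²b/L²  [x>a] = 19·2²·(2+3·2)·(4-(16/5))/4³ - 19·2²·2/4² = -19/10 kN·m
Load 2 — triangular load w₀=6 kN/m (0→w₀ over full span):
  M_2 = 3w₀Lx/20 - w₀L²/30 - w₀x³/(6L) = 3·6·4·(16/5)/20 - 6·4²/30 - 6·(16/5)³/(6·4) = 16/125 kN·m
Load 3 — applied couple M₀=19 kN·m at a=3 m (b=L-a=1):
  M_3 = R_Ax - M_A - M₀  [x>a] with R_A=171/32, M_A=95/16 = (171/32)·(16/5) - (95/16) - 19 = -627/80 kN·m
Load 4 — uniform load w=13 kN/m over full span:
  M_4 = wLx/2 - wL²/12 - wx²/2 = 13·4·(16/5)/2 - 13·4²/12 - 13·(16/5)²/2 = -52/75 kN·m
Superposition: M = Σ M_i = -61817/6000 kN·m ≈ -10.302833 kN·m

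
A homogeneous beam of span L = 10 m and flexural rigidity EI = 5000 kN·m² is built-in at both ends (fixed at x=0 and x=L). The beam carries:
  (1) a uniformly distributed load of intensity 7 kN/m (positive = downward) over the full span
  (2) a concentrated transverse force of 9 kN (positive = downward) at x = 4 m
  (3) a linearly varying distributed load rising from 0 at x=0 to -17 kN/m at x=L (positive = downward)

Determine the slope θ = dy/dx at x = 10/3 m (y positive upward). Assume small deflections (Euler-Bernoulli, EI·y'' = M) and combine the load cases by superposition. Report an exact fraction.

θ(10/3) = 1189/3037500 rad

Load 1 — uniform load w=7 kN/m over full span:
  θ_1 = -wx(L-x)(L-2x)/(12EI) = -7·(10/3)·(10-(10/3))·(10-2·(10/3))/(12·5000) = -7/810 rad
Load 2 — point force P=9 kN at a=4 m (b=L-a=6):
  θ_2 = -Pb²x(2aL-(3a+b)x)/(2L³EI)  [x≤a] = -9·6²·(10/3)·(2·4·10-(3·4+6)·(10/3))/(2·10³·5000) = -27/12500 rad
Load 3 — triangular load w₀=-17 kN/m (0→w₀ over full span):
  θ_3 = -w₀(2x(L-x)(L-2x)(x+2L)+x²(L-x)²)/(120LEI) = -(-17)·(2·(10/3)·(10-(10/3))·(10-2·(10/3))·((10/3)+2·10)+(10/3)²·(10-(10/3))²)/(120·10·5000) = 68/6075 rad
Superposition: θ = Σ θ_i = 1189/3037500 rad ≈ 0.000391 rad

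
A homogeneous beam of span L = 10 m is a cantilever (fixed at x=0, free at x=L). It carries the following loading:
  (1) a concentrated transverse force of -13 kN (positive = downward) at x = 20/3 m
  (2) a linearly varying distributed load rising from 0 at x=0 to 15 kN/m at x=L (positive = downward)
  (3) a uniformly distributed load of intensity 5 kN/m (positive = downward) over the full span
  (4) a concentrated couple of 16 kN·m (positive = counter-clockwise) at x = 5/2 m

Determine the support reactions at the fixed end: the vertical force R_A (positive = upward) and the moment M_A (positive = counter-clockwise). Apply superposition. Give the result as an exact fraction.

R_A = 112 kN, M_A = 1942/3 kN·m

Load 1 — point force P=-13 kN at a=20/3 m (b=L-a=10/3):
  R_A = P = (-13) = -13 kN
  M_A = Pa = (-13)·(20/3) = -260/3 kN·m
Load 2 — triangular load w₀=15 kN/m (0→w₀ over full span):
  R_A = w₀L/2 = 15·10/2 = 75 kN
  M_A = w₀L²/3 = 15·10²/3 = 500 kN·m
Load 3 — uniform load w=5 kN/m over full span:
  R_A = wL = 5·10 = 50 kN
  M_A = wL²/2 = 5·10²/2 = 250 kN·m
Load 4 — applied couple M₀=16 kN·m at a=5/2 m (b=L-a=15/2):
  R_A = 0 kN
  M_A = -M₀ = -16 kN·m
Superposition: R_A = 112 kN, M_A = 1942/3 kN·m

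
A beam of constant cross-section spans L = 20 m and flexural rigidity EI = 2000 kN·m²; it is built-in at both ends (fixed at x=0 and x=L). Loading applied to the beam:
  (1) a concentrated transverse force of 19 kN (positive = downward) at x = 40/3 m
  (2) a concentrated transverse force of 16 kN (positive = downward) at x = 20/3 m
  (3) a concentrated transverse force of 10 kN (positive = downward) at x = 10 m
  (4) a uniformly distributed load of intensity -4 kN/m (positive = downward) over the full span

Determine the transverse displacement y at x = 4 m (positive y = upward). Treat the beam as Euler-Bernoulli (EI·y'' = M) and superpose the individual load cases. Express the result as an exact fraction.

y(4) = 373/6750 m

Load 1 — point force P=19 kN at a=40/3 m (b=L-a=20/3):
  y_1 = -Pb²x²(3aL-(3a+b)x)/(6L³EI)  [x≤a] = -19·(20/3)²·4²·(3·(40/3)·20-(3·(40/3)+(20/3))·4)/(6·20³·2000) = -874/10125 m
Load 2 — point force P=16 kN at a=20/3 m (b=L-a=40/3):
  y_2 = -Pb²x²(3aL-(3a+b)x)/(6L³EI)  [x≤a] = -16·(40/3)²·4²·(3·(20/3)·20-(3·(20/3)+(40/3))·4)/(6·20³·2000) = -256/2025 m
Load 3 — point force P=10 kN at a=10 m (b=L-a=10):
  y_3 = -Pb²x²(3aL-(3a+b)x)/(6L³EI)  [x≤a] = -10·10²·4²·(3·10·20-(3·10+10)·4)/(6·20³·2000) = -11/150 m
Load 4 — uniform load w=-4 kN/m over full span:
  y_4 = -wx²(L-x)²/(24EI) = -(-4)·4²·(20-4)²/(24·2000) = 128/375 m
Superposition: y = Σ y_i = 373/6750 m ≈ 0.055259 m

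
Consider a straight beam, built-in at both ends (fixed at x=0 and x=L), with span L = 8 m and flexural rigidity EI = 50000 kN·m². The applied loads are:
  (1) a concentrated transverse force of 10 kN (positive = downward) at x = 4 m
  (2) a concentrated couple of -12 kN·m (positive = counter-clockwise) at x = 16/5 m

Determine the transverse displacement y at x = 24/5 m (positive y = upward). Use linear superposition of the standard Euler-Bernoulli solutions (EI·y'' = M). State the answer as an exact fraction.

y(24/5) = -18608/29296875 m

Load 1 — point force P=10 kN at a=4 m (b=L-a=4):
  y_1 = -Pa²(L-x)²(3bL-(3b+a)(L-x))/(6L³EI)  [x>a] = -10·4²·(8-(24/5))²·(3·4·8-(3·4+4)·(8-(24/5)))/(6·8³·50000) = -112/234375 m
Load 2 — applied couple M₀=-12 kN·m at a=16/5 m (b=L-a=24/5):
  y_2 = (R_Ax³/6 - M_Ax²/2 - M₀(x-a)²/2)/EI  [x>a] with R_A=-54/25, M_A=-36/25 = ((-54/25)·(24/5)³/6 - (-36/25)·(24/5)²/2 - (-12)·((24/5)-(16/5))²/2)/50000 = -1536/9765625 m
Superposition: y = Σ y_i = -18608/29296875 m ≈ -0.000635 m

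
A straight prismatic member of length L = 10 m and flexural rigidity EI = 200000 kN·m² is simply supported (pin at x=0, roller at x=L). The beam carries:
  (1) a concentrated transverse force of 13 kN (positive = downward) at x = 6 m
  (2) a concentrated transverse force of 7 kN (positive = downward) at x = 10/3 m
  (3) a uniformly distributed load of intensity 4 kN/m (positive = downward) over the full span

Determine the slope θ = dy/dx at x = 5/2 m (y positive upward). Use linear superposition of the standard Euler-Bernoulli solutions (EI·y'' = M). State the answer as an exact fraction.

θ(5/2) = -323611/324000000 rad

Load 1 — point force P=13 kN at a=6 m (b=L-a=4):
  θ_1 = -Pb(L²-b²-3x²)/(6LEI)  [x≤a] = -13·4·(10²-4²-3·(5/2)²)/(6·10·200000) = -1131/4000000 rad
Load 2 — point force P=7 kN at a=10/3 m (b=L-a=20/3):
  θ_2 = -Pb(L²-b²-3x²)/(6LEI)  [x≤a] = -7·(20/3)·(10²-(20/3)²-3·(5/2)²)/(6·10·200000) = -371/2592000 rad
Load 3 — uniform load w=4 kN/m over full span:
  θ_3 = -w(L³-6Lx²+4x³)/(24EI) = -4·(10³-6·10·(5/2)²+4·(5/2)³)/(24·200000) = -11/19200 rad
Superposition: θ = Σ θ_i = -323611/324000000 rad ≈ -0.000999 rad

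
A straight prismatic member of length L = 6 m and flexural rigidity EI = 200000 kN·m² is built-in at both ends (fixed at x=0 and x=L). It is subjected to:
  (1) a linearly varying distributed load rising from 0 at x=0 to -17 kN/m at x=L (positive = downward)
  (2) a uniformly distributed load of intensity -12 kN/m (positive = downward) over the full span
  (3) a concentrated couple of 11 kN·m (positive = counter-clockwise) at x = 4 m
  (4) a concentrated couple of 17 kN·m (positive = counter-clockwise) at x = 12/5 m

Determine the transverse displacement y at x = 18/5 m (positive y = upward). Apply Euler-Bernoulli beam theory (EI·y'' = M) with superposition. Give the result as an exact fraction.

y(18/5) = 518247/1562500000 m

Load 1 — triangular load w₀=-17 kN/m (0→w₀ over full span):
  y_1 = -w₀x²(L-x)²(x+2L)/(120LEI) = -(-17)·(18/5)²·(6-(18/5))²·((18/5)+2·6)/(120·6·200000) = 53703/390625000 m
Load 2 — uniform load w=-12 kN/m over full span:
  y_2 = -wx²(L-x)²/(24EI) = -(-12)·(18/5)²·(6-(18/5))²/(24·200000) = 729/3906250 m
Load 3 — applied couple M₀=11 kN·m at a=4 m (b=L-a=2):
  y_3 = (R_Ax³/6 - M_Ax²/2)/EI  [x≤a] with R_A=22/9, M_A=11/3 = ((22/9)·(18/5)³/6 - (11/3)·(18/5)²/2)/200000 = -297/12500000 m
Load 4 — applied couple M₀=17 kN·m at a=12/5 m (b=L-a=18/5):
  y_4 = (R_Ax³/6 - M_Ax²/2 - M₀(x-a)²/2)/EI  [x>a] with R_A=102/25, M_A=51/25 = ((102/25)·(18/5)³/6 - (51/25)·(18/5)²/2 - 17·((18/5)-(12/5))²/2)/200000 = 306/9765625 m
Superposition: y = Σ y_i = 518247/1562500000 m ≈ 0.000332 m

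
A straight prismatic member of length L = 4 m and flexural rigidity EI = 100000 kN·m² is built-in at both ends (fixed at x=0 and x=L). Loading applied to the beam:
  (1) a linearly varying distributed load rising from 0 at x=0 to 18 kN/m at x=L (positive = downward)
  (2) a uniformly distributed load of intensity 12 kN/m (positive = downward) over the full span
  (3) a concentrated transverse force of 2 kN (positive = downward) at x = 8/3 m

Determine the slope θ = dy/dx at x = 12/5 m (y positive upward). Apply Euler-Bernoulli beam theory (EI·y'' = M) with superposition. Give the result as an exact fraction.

θ(12/5) = 1753/35156250 rad

Load 1 — triangular load w₀=18 kN/m (0→w₀ over full span):
  θ_1 = -w₀(2x(L-x)(L-2x)(x+2L)+x²(L-x)²)/(120LEI) = -18·(2·(12/5)·(4-(12/5))·(4-2·(12/5))·((12/5)+2·4)+(12/5)²·(4-(12/5))²)/(120·4·100000) = 36/1953125 rad
Load 2 — uniform load w=12 kN/m over full span:
  θ_2 = -wx(L-x)(L-2x)/(12EI) = -12·(12/5)·(4-(12/5))·(4-2·(12/5))/(12·100000) = 12/390625 rad
Load 3 — point force P=2 kN at a=8/3 m (b=L-a=4/3):
  θ_3 = -Pb²x(2aL-(3a+b)x)/(2L³EI)  [x≤a] = -2·(4/3)²·(12/5)·(2·(8/3)·4-(3·(8/3)+(4/3))·(12/5))/(2·4³·100000) = 1/1406250 rad
Superposition: θ = Σ θ_i = 1753/35156250 rad ≈ 0.000050 rad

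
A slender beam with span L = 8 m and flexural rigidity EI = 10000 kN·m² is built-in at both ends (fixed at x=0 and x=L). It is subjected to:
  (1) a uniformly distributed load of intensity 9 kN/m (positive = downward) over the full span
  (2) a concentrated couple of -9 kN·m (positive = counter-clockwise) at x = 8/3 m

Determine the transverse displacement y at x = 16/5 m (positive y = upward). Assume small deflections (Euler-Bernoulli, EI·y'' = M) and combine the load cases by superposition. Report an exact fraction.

y(16/5) = -3726/390625 m

Load 1 — uniform load w=9 kN/m over full span:
  y_1 = -wx²(L-x)²/(24EI) = -9·(16/5)²·(8-(16/5))²/(24·10000) = -3456/390625 m
Load 2 — applied couple M₀=-9 kN·m at a=8/3 m (b=L-a=16/3):
  y_2 = (R_Ax³/6 - M_Ax²/2 - M₀(x-a)²/2)/EI  [x>a] with R_A=-3/2, M_A=0 = ((-3/2)·(16/5)³/6 - 0·(16/5)²/2 - (-9)·((16/5)-(8/3))²/2)/10000 = -54/78125 m
Superposition: y = Σ y_i = -3726/390625 m ≈ -0.009539 m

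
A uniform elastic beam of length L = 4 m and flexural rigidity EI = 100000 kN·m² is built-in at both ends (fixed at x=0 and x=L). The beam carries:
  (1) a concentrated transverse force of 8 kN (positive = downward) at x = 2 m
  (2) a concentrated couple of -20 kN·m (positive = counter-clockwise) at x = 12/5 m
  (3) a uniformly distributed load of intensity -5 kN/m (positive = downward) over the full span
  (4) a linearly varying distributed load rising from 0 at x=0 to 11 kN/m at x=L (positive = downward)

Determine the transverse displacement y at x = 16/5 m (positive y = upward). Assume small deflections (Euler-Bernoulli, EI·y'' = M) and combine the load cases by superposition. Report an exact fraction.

y(16/5) = -688/48828125 m

Load 1 — point force P=8 kN at a=2 m (b=L-a=2):
  y_1 = -Pa²(L-x)²(3bL-(3b+a)(L-x))/(6L³EI)  [x>a] = -8·2²·(4-(16/5))²·(3·2·4-(3·2+2)·(4-(16/5)))/(6·4³·100000) = -11/1171875 m
Load 2 — applied couple M₀=-20 kN·m at a=12/5 m (b=L-a=8/5):
  y_2 = (R_Ax³/6 - M_Ax²/2 - M₀(x-a)²/2)/EI  [x>a] with R_A=-36/5, M_A=-32/5 = ((-36/5)·(16/5)³/6 - (-32/5)·(16/5)²/2 - (-20)·((16/5)-(12/5))²/2)/100000 = -3/1953125 m
Load 3 — uniform load w=-5 kN/m over full span:
  y_3 = -wx²(L-x)²/(24EI) = -(-5)·(16/5)²·(4-(16/5))²/(24·100000) = 16/1171875 m
Load 4 — triangular load w₀=11 kN/m (0→w₀ over full span):
  y_4 = -w₀x²(L-x)²(x+2L)/(120LEI) = -11·(16/5)²·(4-(16/5))²·((16/5)+2·4)/(120·4·100000) = -2464/146484375 m
Superposition: y = Σ y_i = -688/48828125 m ≈ -0.000014 m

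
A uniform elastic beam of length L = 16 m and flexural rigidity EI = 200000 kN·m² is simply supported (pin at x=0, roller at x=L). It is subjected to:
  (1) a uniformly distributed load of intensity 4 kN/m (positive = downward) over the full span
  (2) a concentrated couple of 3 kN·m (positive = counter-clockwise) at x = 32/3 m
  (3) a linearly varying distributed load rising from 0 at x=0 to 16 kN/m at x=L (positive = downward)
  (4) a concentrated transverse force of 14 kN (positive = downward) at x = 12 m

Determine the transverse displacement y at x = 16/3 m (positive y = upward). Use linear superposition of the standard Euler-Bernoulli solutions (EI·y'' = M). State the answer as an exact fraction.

y(16/3) = -21419/455625 m

Load 1 — uniform load w=4 kN/m over full span:
  y_1 = -wx(L³-2Lx²+x³)/(24EI) = -4·(16/3)·(16³-2·16·(16/3)²+(16/3)³)/(24·200000) = -11264/759375 m
Load 2 — applied couple M₀=3 kN·m at a=32/3 m (b=L-a=16/3):
  y_2 = (M₀x³/(6L)+C₁x)/EI  [x≤a] with C₁=M₀(3b²-L²)/(6L)=-16/3 = (3·(16/3)³/(6·16)+(-16/3)·(16/3))/200000 = -2/16875 m
Load 3 — triangular load w₀=16 kN/m (0→w₀ over full span):
  y_3 = -w₀x(7L⁴-10L²x²+3x⁴)/(360LEI) = -16·(16/3)·(7·16⁴-10·16²·(16/3)²+3·(16/3)⁴)/(360·16·200000) = -65536/2278125 m
Load 4 — point force P=14 kN at a=12 m (b=L-a=4):
  y_4 = -Pbx(L²-b²-x²)/(6LEI)  [x≤a] = -14·4·(16/3)·(16²-4²-(16/3)²)/(6·16·200000) = -833/253125 m
Superposition: y = Σ y_i = -21419/455625 m ≈ -0.047010 m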